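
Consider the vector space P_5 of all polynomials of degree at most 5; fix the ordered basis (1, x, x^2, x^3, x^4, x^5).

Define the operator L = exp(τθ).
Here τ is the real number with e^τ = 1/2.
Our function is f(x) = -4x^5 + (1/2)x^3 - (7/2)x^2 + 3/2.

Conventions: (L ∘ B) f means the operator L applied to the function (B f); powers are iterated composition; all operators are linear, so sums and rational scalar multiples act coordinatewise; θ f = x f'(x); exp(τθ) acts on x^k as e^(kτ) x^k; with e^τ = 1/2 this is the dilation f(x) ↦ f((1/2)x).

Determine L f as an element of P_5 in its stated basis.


exp(τθ) x^k = e^(kτ) x^k; with e^τ = 1/2 this sends x^k to (1/2)^k x^k
x^2 ↦ 1/4 x^2
x^3 ↦ 1/8 x^3
x^5 ↦ 1/32 x^5
applying this coordinatewise to f: exp(τθ) f = -(1/8)x^5 + (1/16)x^3 - (7/8)x^2 + 3/2

g(x) = -(1/8)x^5 + (1/16)x^3 - (7/8)x^2 + 3/2


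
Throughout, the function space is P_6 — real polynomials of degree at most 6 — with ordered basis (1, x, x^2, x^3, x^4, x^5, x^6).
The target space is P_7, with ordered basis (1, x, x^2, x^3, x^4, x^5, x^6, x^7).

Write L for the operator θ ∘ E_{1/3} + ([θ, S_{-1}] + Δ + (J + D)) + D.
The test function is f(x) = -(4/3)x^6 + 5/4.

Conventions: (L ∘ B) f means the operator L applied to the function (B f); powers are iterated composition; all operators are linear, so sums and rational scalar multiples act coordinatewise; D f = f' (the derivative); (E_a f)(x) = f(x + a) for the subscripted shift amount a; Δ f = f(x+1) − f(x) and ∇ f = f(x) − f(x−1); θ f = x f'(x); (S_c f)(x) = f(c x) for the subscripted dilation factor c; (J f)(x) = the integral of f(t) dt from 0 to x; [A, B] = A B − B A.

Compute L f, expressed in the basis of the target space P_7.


the result is g(x) = -(4/21)x^7 - 8x^6 - (112/3)x^5 - (260/9)x^4 - (800/27)x^3 - (1660/81)x^2 - (6593/972)x - 4/3

E_{1/3} f = -(4/3)x^6 - (8/3)x^5 - (20/9)x^4 - (80/81)x^3 - (20/81)x^2 - (8/243)x + 10919/8748
θ E_{1/3} f = -8x^6 - (40/3)x^5 - (80/9)x^4 - (80/27)x^3 - (40/81)x^2 - (8/243)x
S_{-1} f = -(4/3)x^6 + 5/4
θ S_{-1} f = -8x^6
θ f = -8x^6
S_{-1} θ f = -8x^6
[θ, S_{-1}] f = 0
Δ f = -8x^5 - 20x^4 - (80/3)x^3 - 20x^2 - 8x - 4/3
J f = -(4/21)x^7 + (5/4)x
D f = -8x^5
(J + D) f = -(4/21)x^7 - 8x^5 + (5/4)x
([θ, S_{-1}] + Δ + (J + D)) f = -(4/21)x^7 - 16x^5 - 20x^4 - (80/3)x^3 - 20x^2 - (27/4)x - 4/3
D f = -8x^5
(θ ∘ E_{1/3} + ([θ, S_{-1}] + Δ + (J + D)) + D) f = -(4/21)x^7 - 8x^6 - (112/3)x^5 - (260/9)x^4 - (800/27)x^3 - (1660/81)x^2 - (6593/972)x - 4/3


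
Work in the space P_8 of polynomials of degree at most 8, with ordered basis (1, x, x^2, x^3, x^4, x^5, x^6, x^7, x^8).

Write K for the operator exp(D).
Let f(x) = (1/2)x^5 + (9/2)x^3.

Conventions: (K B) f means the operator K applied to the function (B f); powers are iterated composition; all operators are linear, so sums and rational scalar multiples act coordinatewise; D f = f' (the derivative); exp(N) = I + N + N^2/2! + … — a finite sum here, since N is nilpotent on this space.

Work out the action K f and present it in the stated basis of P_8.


order-1 term: (5/2)x^4 + (27/2)x^2
order-2 term: 5x^3 + (27/2)x
order-3 term: 5x^2 + 9/2
order-4 term: (5/2)x
order-5 term: 1/2
the series for exp(D) f terminates at order 5
exp(D) f = (1/2)x^5 + (5/2)x^4 + (19/2)x^3 + (37/2)x^2 + 16x + 5

the result is g(x) = (1/2)x^5 + (5/2)x^4 + (19/2)x^3 + (37/2)x^2 + 16x + 5


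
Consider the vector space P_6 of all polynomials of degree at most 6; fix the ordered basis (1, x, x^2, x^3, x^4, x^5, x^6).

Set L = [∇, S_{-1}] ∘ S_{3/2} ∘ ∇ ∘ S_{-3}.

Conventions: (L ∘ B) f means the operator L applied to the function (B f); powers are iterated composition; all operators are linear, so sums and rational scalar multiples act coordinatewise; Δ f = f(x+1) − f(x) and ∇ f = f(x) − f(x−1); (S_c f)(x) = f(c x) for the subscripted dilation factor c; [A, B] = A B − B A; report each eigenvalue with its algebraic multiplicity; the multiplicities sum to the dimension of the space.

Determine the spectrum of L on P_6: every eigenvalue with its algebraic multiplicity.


image of 1: 0
image of x: 0
image of x^2: -54
image of x^3: -729x - 243
image of x^4: -6561x^2 - 4374x - 3159
image of x^5: -(98415/2)x^3 - (98415/2)x^2 - (142155/2)x - 40095/2
image of x^6: -(2657205/8)x^4 - (885735/2)x^3 - (3838185/4)x^2 - (1082565/2)x - 1423737/8
the matrix is upper triangular; its diagonal is (0, 0, 0, 0, 0, 0, 0)
for a triangular matrix the eigenvalues are the diagonal entries, with algebraic multiplicity their repetition count

λ = 0 (multiplicity 7)


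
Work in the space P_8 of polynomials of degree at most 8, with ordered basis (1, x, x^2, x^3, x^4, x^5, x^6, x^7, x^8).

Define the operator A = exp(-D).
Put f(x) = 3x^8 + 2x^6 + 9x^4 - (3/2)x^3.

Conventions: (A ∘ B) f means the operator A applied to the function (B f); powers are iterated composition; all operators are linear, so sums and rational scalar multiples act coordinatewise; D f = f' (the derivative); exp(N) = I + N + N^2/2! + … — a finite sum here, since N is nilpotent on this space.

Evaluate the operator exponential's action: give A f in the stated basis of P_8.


the image equals g(x) = 3x^8 - 24x^7 + 86x^6 - 180x^5 + 249x^4 - (491/2)x^3 + (345/2)x^2 - (153/2)x + 31/2

order-1 term: -24x^7 - 12x^5 - 36x^3 + (9/2)x^2
order-2 term: 84x^6 + 30x^4 + 54x^2 - (9/2)x
order-3 term: -168x^5 - 40x^3 - 36x + 3/2
order-4 term: 210x^4 + 30x^2 + 9
order-5 term: -168x^3 - 12x
order-6 term: 84x^2 + 2
order-7 term: -24x
order-8 term: 3
the series for exp(-D) f terminates at order 8
exp(-D) f = 3x^8 - 24x^7 + 86x^6 - 180x^5 + 249x^4 - (491/2)x^3 + (345/2)x^2 - (153/2)x + 31/2


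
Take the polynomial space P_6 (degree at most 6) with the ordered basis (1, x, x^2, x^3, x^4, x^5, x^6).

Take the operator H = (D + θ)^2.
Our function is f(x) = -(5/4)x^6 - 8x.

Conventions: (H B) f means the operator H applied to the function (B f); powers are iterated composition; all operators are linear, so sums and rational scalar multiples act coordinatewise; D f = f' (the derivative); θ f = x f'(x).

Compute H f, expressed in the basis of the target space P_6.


the image equals g(x) = -45x^6 - (165/2)x^5 - (75/2)x^4 - 8x - 8

D f = -(15/2)x^5 - 8
θ f = -(15/2)x^6 - 8x
(D + θ) f = -(15/2)x^6 - (15/2)x^5 - 8x - 8
D (D + θ) f = -45x^5 - (75/2)x^4 - 8
θ (D + θ) f = -45x^6 - (75/2)x^5 - 8x
(D + θ) (D + θ) f = -45x^6 - (165/2)x^5 - (75/2)x^4 - 8x - 8


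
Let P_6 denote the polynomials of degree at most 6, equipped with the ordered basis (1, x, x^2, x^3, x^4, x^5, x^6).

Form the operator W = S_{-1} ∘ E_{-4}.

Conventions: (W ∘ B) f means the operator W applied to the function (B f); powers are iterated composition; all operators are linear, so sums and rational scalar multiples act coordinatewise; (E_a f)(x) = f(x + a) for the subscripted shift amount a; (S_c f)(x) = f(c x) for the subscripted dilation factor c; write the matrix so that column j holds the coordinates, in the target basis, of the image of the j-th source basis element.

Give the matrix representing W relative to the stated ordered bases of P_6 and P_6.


image of 1: 1
image of x: -x - 4
image of x^2: x^2 + 8x + 16
image of x^3: -x^3 - 12x^2 - 48x - 64
image of x^4: x^4 + 16x^3 + 96x^2 + 256x + 256
image of x^5: -x^5 - 20x^4 - 160x^3 - 640x^2 - 1280x - 1024
image of x^6: x^6 + 24x^5 + 240x^4 + 1280x^3 + 3840x^2 + 6144x + 4096
each image's coordinates form column j of the matrix

the matrix is [[1, -4, 16, -64, 256, -1024, 4096]; [0, -1, 8, -48, 256, -1280, 6144]; [0, 0, 1, -12, 96, -640, 3840]; [0, 0, 0, -1, 16, -160, 1280]; [0, 0, 0, 0, 1, -20, 240]; [0, 0, 0, 0, 0, -1, 24]; [0, 0, 0, 0, 0, 0, 1]] (rows listed top to bottom)


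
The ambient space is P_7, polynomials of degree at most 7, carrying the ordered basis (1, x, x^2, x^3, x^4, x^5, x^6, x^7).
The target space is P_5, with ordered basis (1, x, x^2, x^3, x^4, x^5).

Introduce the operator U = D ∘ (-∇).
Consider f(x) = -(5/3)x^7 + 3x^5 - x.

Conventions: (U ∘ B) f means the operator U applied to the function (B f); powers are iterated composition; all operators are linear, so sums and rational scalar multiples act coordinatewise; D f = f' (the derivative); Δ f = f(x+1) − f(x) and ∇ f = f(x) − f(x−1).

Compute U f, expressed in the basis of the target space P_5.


the result is g(x) = 70x^5 - 175x^4 + (520/3)x^3 - 85x^2 + 10x + 10/3

∇ f = -(35/3)x^6 + 35x^5 - (130/3)x^4 + (85/3)x^3 - 5x^2 - (10/3)x + 1/3
(-∇) f = (35/3)x^6 - 35x^5 + (130/3)x^4 - (85/3)x^3 + 5x^2 + (10/3)x - 1/3
D (-∇) f = 70x^5 - 175x^4 + (520/3)x^3 - 85x^2 + 10x + 10/3


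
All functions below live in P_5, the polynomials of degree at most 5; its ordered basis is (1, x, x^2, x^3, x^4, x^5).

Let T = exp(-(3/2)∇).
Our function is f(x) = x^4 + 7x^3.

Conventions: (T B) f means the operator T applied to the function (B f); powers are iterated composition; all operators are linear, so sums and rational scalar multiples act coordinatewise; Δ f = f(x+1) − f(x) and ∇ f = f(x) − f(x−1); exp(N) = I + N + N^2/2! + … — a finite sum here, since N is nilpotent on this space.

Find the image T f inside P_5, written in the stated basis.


g(x) = x^4 + x^3 - 9x^2 + (129/4)x - 621/16

order-1 term: -6x^3 - (45/2)x^2 + (51/2)x - 9
order-2 term: (27/2)x^2 + (81/4)x - 63/2
order-3 term: -(27/2)x - 27/8
order-4 term: 81/16
the series for exp(-(3/2)∇) f terminates at order 4
exp(-(3/2)∇) f = x^4 + x^3 - 9x^2 + (129/4)x - 621/16


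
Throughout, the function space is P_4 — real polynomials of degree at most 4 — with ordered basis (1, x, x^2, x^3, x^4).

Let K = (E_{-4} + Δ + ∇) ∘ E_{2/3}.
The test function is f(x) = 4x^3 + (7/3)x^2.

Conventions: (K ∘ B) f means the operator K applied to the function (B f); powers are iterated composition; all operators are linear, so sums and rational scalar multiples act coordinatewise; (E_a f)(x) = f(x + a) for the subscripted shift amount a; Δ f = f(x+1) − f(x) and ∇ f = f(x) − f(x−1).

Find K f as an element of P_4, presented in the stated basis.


E_{2/3} f = 4x^3 + (31/3)x^2 + (76/9)x + 20/9
E_{-4} E_{2/3} f = 4x^3 - (113/3)x^2 + (1060/9)x - 1100/9
Δ E_{2/3} f = 12x^2 + (98/3)x + 205/9
∇ E_{2/3} f = 12x^2 + (26/3)x + 19/9
(E_{-4} + Δ + ∇) E_{2/3} f = 4x^3 - (41/3)x^2 + (1432/9)x - 292/3

the result is g(x) = 4x^3 - (41/3)x^2 + (1432/9)x - 292/3


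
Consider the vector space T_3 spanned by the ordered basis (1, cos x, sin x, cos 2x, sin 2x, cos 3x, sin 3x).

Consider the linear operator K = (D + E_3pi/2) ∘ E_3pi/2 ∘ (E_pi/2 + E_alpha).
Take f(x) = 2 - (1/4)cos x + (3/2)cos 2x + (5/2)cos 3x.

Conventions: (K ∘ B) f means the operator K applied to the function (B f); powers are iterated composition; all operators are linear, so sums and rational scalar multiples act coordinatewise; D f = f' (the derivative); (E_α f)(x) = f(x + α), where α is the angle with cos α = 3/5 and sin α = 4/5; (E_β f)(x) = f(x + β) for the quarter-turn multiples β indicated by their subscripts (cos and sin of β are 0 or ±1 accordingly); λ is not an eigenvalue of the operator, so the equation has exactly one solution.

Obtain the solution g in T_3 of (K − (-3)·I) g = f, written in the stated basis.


write g with unknown coordinates in the stated basis and equate coefficients in (K − (-3)·I) g = f
solving from the highest basis element down gives g = 2/5 - (1/12)cos x + (273/1282)cos 2x + (132/641)sin 2x + (281/870)cos 3x + (18/145)sin 3x
check: K g = 4/5 + (552/641)cos 2x - (396/641)sin 2x + (222/145)cos 3x - (54/145)sin 3x
so K g − (-3)·g = 2 - (1/4)cos x + (3/2)cos 2x + (5/2)cos 3x = f ✓

g(x) = 2/5 - (1/12)cos x + (273/1282)cos 2x + (132/641)sin 2x + (281/870)cos 3x + (18/145)sin 3x


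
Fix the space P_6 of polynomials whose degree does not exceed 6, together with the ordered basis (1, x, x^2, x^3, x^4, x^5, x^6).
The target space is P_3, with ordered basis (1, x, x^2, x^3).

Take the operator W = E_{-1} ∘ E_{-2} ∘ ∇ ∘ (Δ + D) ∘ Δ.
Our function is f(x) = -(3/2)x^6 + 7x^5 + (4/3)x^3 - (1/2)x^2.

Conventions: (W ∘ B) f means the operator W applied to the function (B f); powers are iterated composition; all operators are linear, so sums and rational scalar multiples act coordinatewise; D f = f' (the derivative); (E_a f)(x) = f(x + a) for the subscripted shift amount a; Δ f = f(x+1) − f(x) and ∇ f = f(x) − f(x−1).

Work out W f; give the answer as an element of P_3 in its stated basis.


Δ f = -9x^5 + (25/2)x^4 + 40x^3 + (103/2)x^2 + 29x + 19/3
Δ Δ f = -45x^4 - 40x^3 + 105x^2 + 228x + 124
D Δ f = -45x^4 + 50x^3 + 120x^2 + 103x + 29
(Δ + D) Δ f = -90x^4 + 10x^3 + 225x^2 + 331x + 153
∇ (Δ + D) Δ f = -360x^3 + 570x^2 + 60x + 206
E_{-2} ∇ (Δ + D) Δ f = -360x^3 + 2730x^2 - 6540x + 5246
E_{-1} E_{-2} ∇ (Δ + D) Δ f = -360x^3 + 3810x^2 - 13080x + 14876

the result is g(x) = -360x^3 + 3810x^2 - 13080x + 14876


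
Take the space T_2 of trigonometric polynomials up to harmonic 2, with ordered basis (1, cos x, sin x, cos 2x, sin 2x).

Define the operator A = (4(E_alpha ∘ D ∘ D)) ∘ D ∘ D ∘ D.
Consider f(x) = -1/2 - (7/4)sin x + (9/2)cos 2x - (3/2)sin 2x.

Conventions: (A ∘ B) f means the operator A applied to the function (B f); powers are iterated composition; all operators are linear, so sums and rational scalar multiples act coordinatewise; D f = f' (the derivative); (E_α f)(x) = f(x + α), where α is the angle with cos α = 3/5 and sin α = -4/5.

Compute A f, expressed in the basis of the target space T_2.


g(x) = -(21/5)cos x - (28/5)sin x + (15168/25)cos 2x - (576/25)sin 2x

D f = -(7/4)cos x - 3cos 2x - 9sin 2x
D D f = (7/4)sin x - 18cos 2x + 6sin 2x
D D D f = (7/4)cos x + 12cos 2x + 36sin 2x
D (D ∘ D ∘ D) f = -(7/4)sin x + 72cos 2x - 24sin 2x
D D (D ∘ D ∘ D) f = -(7/4)cos x - 48cos 2x - 144sin 2x
E_alpha D D (D ∘ D ∘ D) f = -(21/20)cos x - (7/5)sin x + (3792/25)cos 2x - (144/25)sin 2x
(4(E_alpha ∘ D ∘ D)) (D ∘ D ∘ D) f = -(21/5)cos x - (28/5)sin x + (15168/25)cos 2x - (576/25)sin 2x


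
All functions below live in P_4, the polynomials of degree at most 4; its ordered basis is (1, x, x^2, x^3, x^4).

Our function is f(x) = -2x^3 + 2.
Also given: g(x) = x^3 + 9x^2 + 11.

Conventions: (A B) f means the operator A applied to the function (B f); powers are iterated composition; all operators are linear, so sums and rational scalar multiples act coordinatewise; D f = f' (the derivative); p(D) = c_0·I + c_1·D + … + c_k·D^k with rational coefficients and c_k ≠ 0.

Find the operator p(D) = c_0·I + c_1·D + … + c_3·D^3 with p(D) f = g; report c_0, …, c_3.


c_0 = -1/2, c_1 = -3/2, c_2 = 0, c_3 = -1

D^0 f = -2x^3 + 2
D^1 f = -6x^2
D^2 f = -12x
D^3 f = -12
matching coefficients of g against c_0 f + c_1 Df + … from the top degree down determines the c_i
solution: c_0 = -1/2, c_1 = -3/2, c_2 = 0, c_3 = -1


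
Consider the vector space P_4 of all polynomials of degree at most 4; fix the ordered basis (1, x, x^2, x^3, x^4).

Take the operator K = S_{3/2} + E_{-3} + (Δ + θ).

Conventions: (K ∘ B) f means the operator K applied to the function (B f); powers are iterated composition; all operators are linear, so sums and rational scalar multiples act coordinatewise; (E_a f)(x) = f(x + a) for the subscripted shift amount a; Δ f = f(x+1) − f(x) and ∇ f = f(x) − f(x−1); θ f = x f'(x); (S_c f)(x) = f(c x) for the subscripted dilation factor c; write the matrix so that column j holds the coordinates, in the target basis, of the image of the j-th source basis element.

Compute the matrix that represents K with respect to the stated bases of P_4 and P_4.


image of 1: 2
image of x: (7/2)x - 2
image of x^2: (21/4)x^2 - 4x + 10
image of x^3: (59/8)x^3 - 6x^2 + 30x - 26
image of x^4: (161/16)x^4 - 8x^3 + 60x^2 - 104x + 82
each image's coordinates form column j of the matrix

the matrix is [[2, -2, 10, -26, 82]; [0, 7/2, -4, 30, -104]; [0, 0, 21/4, -6, 60]; [0, 0, 0, 59/8, -8]; [0, 0, 0, 0, 161/16]] (rows listed top to bottom)


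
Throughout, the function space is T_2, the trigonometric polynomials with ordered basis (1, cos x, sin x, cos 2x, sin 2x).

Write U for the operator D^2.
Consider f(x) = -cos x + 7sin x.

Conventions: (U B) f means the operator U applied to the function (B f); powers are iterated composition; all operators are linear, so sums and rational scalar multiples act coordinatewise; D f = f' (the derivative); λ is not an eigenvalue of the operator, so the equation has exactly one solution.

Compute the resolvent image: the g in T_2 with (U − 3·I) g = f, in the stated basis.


write g with unknown coordinates in the stated basis and equate coefficients in (U − 3·I) g = f
solving from the highest basis element down gives g = (1/4)cos x - (7/4)sin x
check: U g = -(1/4)cos x + (7/4)sin x
so U g − 3·g = -cos x + 7sin x = f ✓

the image equals g(x) = (1/4)cos x - (7/4)sin x


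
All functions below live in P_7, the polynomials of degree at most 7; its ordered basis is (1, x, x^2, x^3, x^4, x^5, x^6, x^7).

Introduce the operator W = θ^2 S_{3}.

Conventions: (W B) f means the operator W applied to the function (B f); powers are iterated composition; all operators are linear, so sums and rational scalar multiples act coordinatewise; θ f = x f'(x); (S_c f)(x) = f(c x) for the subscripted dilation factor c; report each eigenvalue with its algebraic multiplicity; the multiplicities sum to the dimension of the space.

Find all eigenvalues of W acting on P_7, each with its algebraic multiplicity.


image of 1: 0
image of x: 3x
image of x^2: 36x^2
image of x^3: 243x^3
image of x^4: 1296x^4
image of x^5: 6075x^5
image of x^6: 26244x^6
image of x^7: 107163x^7
the matrix is upper triangular; its diagonal is (0, 3, 36, 243, 1296, 6075, 26244, 107163)
for a triangular matrix the eigenvalues are the diagonal entries, with algebraic multiplicity their repetition count

λ = 0 (multiplicity 1), λ = 3 (multiplicity 1), λ = 36 (multiplicity 1), λ = 243 (multiplicity 1), λ = 1296 (multiplicity 1), λ = 6075 (multiplicity 1), λ = 26244 (multiplicity 1), λ = 107163 (multiplicity 1)


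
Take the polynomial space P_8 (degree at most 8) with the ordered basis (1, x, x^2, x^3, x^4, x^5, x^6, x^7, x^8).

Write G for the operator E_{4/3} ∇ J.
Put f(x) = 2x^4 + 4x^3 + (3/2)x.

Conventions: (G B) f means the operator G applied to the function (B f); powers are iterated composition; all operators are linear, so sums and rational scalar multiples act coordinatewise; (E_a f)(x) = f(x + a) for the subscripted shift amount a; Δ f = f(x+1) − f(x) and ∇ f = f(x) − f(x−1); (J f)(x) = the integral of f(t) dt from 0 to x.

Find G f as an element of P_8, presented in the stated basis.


the result is g(x) = 2x^4 + (32/3)x^3 + (58/3)x^2 + (925/54)x + 9853/1620

J f = (2/5)x^5 + x^4 + (3/4)x^2
∇ J f = 2x^4 - 2x^2 + (7/2)x - 27/20
E_{4/3} ∇ J f = 2x^4 + (32/3)x^3 + (58/3)x^2 + (925/54)x + 9853/1620


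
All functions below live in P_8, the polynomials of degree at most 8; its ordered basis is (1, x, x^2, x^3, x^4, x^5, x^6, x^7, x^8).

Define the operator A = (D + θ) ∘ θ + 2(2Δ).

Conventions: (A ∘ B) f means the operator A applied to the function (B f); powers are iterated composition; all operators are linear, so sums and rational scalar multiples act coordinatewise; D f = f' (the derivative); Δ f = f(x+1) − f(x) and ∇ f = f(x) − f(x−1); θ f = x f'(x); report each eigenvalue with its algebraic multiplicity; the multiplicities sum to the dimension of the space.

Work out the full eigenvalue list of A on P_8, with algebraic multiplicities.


λ = 0 (multiplicity 1), λ = 1 (multiplicity 1), λ = 4 (multiplicity 1), λ = 9 (multiplicity 1), λ = 16 (multiplicity 1), λ = 25 (multiplicity 1), λ = 36 (multiplicity 1), λ = 49 (multiplicity 1), λ = 64 (multiplicity 1)

image of 1: 0
image of x: x + 5
image of x^2: 4x^2 + 12x + 4
image of x^3: 9x^3 + 21x^2 + 12x + 4
image of x^4: 16x^4 + 32x^3 + 24x^2 + 16x + 4
image of x^5: 25x^5 + 45x^4 + 40x^3 + 40x^2 + 20x + 4
image of x^6: 36x^6 + 60x^5 + 60x^4 + 80x^3 + 60x^2 + 24x + 4
image of x^7: 49x^7 + 77x^6 + 84x^5 + 140x^4 + 140x^3 + 84x^2 + 28x + 4
image of x^8: 64x^8 + 96x^7 + 112x^6 + 224x^5 + 280x^4 + 224x^3 + 112x^2 + 32x + 4
the matrix is upper triangular; its diagonal is (0, 1, 4, 9, 16, 25, 36, 49, 64)
for a triangular matrix the eigenvalues are the diagonal entries, with algebraic multiplicity their repetition count


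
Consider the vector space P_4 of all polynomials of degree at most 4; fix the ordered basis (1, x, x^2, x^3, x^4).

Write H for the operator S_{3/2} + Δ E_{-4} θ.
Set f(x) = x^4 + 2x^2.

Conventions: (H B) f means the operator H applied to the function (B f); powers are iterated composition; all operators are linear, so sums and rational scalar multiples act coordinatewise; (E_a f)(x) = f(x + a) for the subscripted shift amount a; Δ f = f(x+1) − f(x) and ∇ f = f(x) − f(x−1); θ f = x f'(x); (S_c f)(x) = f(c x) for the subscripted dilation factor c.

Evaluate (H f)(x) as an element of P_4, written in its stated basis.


the image equals g(x) = (81/16)x^4 + 16x^3 - (327/2)x^2 + 600x - 728

S_{3/2} f = (81/16)x^4 + (9/2)x^2
θ f = 4x^4 + 4x^2
E_{-4} θ f = 4x^4 - 64x^3 + 388x^2 - 1056x + 1088
Δ E_{-4} θ f = 16x^3 - 168x^2 + 600x - 728
(S_{3/2} + Δ E_{-4} θ) f = (81/16)x^4 + 16x^3 - (327/2)x^2 + 600x - 728


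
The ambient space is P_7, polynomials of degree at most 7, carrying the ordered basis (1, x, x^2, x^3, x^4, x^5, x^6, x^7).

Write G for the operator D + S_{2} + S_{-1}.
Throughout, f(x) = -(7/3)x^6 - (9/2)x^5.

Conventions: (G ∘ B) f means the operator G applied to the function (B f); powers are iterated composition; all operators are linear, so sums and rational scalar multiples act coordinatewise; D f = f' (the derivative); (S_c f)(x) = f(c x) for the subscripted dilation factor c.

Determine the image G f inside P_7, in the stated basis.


the result is g(x) = -(455/3)x^6 - (307/2)x^5 - (45/2)x^4

D f = -14x^5 - (45/2)x^4
S_{2} f = -(448/3)x^6 - 144x^5
S_{-1} f = -(7/3)x^6 + (9/2)x^5
(D + S_{2} + S_{-1}) f = -(455/3)x^6 - (307/2)x^5 - (45/2)x^4


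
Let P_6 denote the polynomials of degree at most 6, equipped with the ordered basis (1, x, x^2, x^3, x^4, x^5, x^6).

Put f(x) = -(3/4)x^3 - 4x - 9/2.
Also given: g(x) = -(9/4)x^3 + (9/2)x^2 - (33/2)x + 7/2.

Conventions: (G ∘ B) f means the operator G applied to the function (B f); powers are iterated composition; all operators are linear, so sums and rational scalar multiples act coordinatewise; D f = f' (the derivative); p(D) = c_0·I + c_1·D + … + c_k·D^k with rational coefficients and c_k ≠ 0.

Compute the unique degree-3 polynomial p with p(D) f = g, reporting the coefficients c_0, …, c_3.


D^0 f = -(3/4)x^3 - 4x - 9/2
D^1 f = -(9/4)x^2 - 4
D^2 f = -(9/2)x
D^3 f = -9/2
matching coefficients of g against c_0 f + c_1 Df + … from the top degree down determines the c_i
solution: c_0 = 3, c_1 = -2, c_2 = 1, c_3 = -2

p(D) = 3·I − 2·D + D^2 − 2·D^3, i.e. c_0 = 3, c_1 = -2, c_2 = 1, c_3 = -2


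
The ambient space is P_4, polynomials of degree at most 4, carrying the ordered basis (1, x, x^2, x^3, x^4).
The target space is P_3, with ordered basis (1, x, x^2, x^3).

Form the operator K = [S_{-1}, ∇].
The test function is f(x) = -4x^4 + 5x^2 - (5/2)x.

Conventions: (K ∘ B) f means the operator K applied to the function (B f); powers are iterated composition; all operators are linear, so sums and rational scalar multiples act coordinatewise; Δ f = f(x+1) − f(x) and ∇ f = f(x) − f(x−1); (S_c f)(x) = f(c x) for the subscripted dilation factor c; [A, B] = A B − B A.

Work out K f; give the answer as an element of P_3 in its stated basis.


the image equals g(x) = 32x^3 + 12x - 5

∇ f = -16x^3 + 24x^2 - 6x - 7/2
S_{-1} ∇ f = 16x^3 + 24x^2 + 6x - 7/2
S_{-1} f = -4x^4 + 5x^2 + (5/2)x
∇ S_{-1} f = -16x^3 + 24x^2 - 6x + 3/2
[S_{-1}, ∇] f = 32x^3 + 12x - 5


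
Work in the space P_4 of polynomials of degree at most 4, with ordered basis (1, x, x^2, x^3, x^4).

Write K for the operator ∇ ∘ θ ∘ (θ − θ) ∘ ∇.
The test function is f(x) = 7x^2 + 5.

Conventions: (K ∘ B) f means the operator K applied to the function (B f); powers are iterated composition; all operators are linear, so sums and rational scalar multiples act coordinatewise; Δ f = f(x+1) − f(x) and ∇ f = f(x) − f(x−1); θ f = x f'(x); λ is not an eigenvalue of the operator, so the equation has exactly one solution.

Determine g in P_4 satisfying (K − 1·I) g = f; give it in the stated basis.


the image equals g(x) = -7x^2 - 5

write g with unknown coordinates in the stated basis and equate coefficients in (K − 1·I) g = f
solving from the highest basis element down gives g = -7x^2 - 5
check: K g = 0
so K g − 1·g = 7x^2 + 5 = f ✓


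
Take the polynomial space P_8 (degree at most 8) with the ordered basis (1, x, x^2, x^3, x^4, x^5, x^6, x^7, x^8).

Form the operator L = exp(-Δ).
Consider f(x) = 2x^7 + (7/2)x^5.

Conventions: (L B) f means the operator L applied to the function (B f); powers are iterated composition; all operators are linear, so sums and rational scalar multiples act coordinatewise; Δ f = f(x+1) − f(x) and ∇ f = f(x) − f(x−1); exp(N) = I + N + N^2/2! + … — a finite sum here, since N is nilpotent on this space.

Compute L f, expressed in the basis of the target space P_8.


the image equals g(x) = 2x^7 - 14x^6 + (7/2)x^5 + (105/2)x^4 + 70x^3 - 49x^2 - (217/2)x - 25

order-1 term: -14x^6 - 42x^5 - (175/2)x^4 - 105x^3 - 77x^2 - (63/2)x - 11/2
order-2 term: 42x^5 + 210x^4 + 525x^3 + 735x^2 + (1113/2)x + 357/2
order-3 term: -70x^4 - 420x^3 - 1085x^2 - 1365x - 1379/2
order-4 term: 70x^3 + 420x^2 + (1855/2)x + 735
order-5 term: -42x^2 - 210x - 567/2
order-6 term: 14x + 42
order-7 term: -2
the series for exp(-Δ) f terminates at order 7
exp(-Δ) f = 2x^7 - 14x^6 + (7/2)x^5 + (105/2)x^4 + 70x^3 - 49x^2 - (217/2)x - 25


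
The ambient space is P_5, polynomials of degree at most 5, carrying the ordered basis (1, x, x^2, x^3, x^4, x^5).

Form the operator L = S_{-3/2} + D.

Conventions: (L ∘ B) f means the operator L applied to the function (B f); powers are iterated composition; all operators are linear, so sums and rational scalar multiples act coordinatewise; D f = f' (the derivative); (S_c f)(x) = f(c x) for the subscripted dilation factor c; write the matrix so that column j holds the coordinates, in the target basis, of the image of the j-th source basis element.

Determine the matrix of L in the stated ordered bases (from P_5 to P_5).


image of 1: 1
image of x: -(3/2)x + 1
image of x^2: (9/4)x^2 + 2x
image of x^3: -(27/8)x^3 + 3x^2
image of x^4: (81/16)x^4 + 4x^3
image of x^5: -(243/32)x^5 + 5x^4
each image's coordinates form column j of the matrix

the matrix is [[1, 1, 0, 0, 0, 0]; [0, -3/2, 2, 0, 0, 0]; [0, 0, 9/4, 3, 0, 0]; [0, 0, 0, -27/8, 4, 0]; [0, 0, 0, 0, 81/16, 5]; [0, 0, 0, 0, 0, -243/32]] (rows listed top to bottom)


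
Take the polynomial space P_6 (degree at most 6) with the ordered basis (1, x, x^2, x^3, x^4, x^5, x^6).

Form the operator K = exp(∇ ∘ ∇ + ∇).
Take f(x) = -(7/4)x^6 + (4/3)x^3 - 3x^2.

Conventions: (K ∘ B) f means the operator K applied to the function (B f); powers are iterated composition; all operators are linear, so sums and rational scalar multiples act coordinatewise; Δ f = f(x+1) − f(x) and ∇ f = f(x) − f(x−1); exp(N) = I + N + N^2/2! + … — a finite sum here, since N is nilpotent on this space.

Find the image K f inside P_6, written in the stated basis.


order-1 term: -(21/2)x^5 - (105/4)x^4 + 175x^3 - (1349/4)x^2 + (605/2)x - 1397/12
order-2 term: -(105/4)x^4 - 105x^3 + (1785/4)x^2 - (307/2)x - 1893/4
order-3 term: -35x^3 - (315/2)x^2 + (735/2)x + 953/6
order-4 term: -(105/4)x^2 - 105x + 385/4
order-5 term: -(21/2)x - 105/4
order-6 term: -7/4
the series for exp(∇ ∘ ∇ + ∇) f terminates at order 6
exp(∇ ∘ ∇ + ∇) f = -(7/4)x^6 - (21/2)x^5 - (105/2)x^4 + (109/3)x^3 - (311/4)x^2 + 401x - 4351/12

the image equals g(x) = -(7/4)x^6 - (21/2)x^5 - (105/2)x^4 + (109/3)x^3 - (311/4)x^2 + 401x - 4351/12


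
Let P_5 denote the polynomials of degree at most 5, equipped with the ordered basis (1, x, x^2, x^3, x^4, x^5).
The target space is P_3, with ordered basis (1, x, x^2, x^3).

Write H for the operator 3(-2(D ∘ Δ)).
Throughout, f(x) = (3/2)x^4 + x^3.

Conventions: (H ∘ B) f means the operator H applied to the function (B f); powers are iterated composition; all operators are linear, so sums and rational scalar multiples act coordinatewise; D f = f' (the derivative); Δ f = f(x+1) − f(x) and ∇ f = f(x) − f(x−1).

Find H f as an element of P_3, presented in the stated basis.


Δ f = 6x^3 + 12x^2 + 9x + 5/2
D Δ f = 18x^2 + 24x + 9
(-2(D ∘ Δ)) f = -36x^2 - 48x - 18
(3(-2(D ∘ Δ))) f = -108x^2 - 144x - 54

the result is g(x) = -108x^2 - 144x - 54


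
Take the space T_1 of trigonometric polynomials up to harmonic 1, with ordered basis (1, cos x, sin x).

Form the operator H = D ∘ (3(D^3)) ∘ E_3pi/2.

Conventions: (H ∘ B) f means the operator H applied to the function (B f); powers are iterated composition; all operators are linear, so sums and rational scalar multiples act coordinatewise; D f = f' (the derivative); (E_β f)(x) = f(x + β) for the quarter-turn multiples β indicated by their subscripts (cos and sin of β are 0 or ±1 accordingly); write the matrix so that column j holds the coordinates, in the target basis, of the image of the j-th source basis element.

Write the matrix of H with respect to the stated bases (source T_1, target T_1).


the matrix is [[0, 0, 0]; [0, 0, -3]; [0, 3, 0]] (rows listed top to bottom)

image of 1: 0
image of cos x: 3sin x
image of sin x: -3cos x
each image's coordinates form column j of the matrix


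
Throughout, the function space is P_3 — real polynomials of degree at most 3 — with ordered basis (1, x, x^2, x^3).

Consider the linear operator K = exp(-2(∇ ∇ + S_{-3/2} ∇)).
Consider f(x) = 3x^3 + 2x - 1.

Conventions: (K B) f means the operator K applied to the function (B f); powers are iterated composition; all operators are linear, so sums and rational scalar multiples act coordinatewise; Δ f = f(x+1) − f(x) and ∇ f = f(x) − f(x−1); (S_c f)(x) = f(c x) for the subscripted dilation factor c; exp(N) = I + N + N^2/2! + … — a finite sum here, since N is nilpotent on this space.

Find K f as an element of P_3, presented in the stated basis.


the result is g(x) = 3x^3 - (81/2)x^2 - (365/2)x + 419/2

order-1 term: -(81/2)x^2 - 63x + 26
order-2 term: -(243/2)x + 207/2
order-3 term: 81
the series for exp(-2(∇ ∇ + S_{-3/2} ∇)) f terminates at order 3
exp(-2(∇ ∇ + S_{-3/2} ∇)) f = 3x^3 - (81/2)x^2 - (365/2)x + 419/2


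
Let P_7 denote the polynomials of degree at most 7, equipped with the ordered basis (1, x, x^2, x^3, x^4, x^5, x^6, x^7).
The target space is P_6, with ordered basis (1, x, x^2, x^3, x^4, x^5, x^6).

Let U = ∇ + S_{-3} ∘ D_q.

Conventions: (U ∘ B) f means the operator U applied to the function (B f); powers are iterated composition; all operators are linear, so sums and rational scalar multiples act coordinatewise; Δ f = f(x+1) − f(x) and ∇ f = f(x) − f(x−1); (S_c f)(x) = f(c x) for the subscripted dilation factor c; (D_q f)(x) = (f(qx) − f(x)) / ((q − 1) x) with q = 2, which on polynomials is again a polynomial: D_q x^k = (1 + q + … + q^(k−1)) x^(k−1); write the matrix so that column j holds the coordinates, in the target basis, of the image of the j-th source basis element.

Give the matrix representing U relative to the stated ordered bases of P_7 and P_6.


image of 1: 0
image of x: 2
image of x^2: -7x - 1
image of x^3: 66x^2 - 3x + 1
image of x^4: -401x^3 - 6x^2 + 4x - 1
image of x^5: 2516x^4 - 10x^3 + 10x^2 - 5x + 1
image of x^6: -15303x^5 - 15x^4 + 20x^3 - 15x^2 + 6x - 1
image of x^7: 92590x^6 - 21x^5 + 35x^4 - 35x^3 + 21x^2 - 7x + 1
each image's coordinates form column j of the matrix

the matrix is [[0, 2, -1, 1, -1, 1, -1, 1]; [0, 0, -7, -3, 4, -5, 6, -7]; [0, 0, 0, 66, -6, 10, -15, 21]; [0, 0, 0, 0, -401, -10, 20, -35]; [0, 0, 0, 0, 0, 2516, -15, 35]; [0, 0, 0, 0, 0, 0, -15303, -21]; [0, 0, 0, 0, 0, 0, 0, 92590]] (rows listed top to bottom)


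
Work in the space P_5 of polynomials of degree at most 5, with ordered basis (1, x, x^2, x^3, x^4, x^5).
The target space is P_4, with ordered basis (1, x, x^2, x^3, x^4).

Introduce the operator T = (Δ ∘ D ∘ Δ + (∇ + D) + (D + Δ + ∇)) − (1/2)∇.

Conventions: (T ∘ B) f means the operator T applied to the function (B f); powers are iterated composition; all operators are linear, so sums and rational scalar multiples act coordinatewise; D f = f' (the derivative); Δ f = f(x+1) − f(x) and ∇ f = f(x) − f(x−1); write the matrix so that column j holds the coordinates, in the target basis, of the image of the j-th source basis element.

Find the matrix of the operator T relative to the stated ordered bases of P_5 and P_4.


image of 1: 0
image of x: 9/2
image of x^2: 9x - 1/2
image of x^3: (27/2)x^2 - (3/2)x + 17/2
image of x^4: 18x^3 - 3x^2 + 34x + 47/2
image of x^5: (45/2)x^4 - 5x^3 + 85x^2 + (235/2)x + 145/2
each image's coordinates form column j of the matrix

the matrix is [[0, 9/2, -1/2, 17/2, 47/2, 145/2]; [0, 0, 9, -3/2, 34, 235/2]; [0, 0, 0, 27/2, -3, 85]; [0, 0, 0, 0, 18, -5]; [0, 0, 0, 0, 0, 45/2]] (rows listed top to bottom)


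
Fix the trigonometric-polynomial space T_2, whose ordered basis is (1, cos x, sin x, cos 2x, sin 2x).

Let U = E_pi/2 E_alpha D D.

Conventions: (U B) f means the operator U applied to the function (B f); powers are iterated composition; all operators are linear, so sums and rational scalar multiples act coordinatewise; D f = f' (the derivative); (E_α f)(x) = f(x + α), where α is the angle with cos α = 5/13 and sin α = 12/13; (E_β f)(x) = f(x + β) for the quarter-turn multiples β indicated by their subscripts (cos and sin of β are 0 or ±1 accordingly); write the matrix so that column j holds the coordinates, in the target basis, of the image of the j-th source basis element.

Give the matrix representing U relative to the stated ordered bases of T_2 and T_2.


the matrix is [[0, 0, 0, 0, 0]; [0, 12/13, -5/13, 0, 0]; [0, 5/13, 12/13, 0, 0]; [0, 0, 0, -476/169, 480/169]; [0, 0, 0, -480/169, -476/169]] (rows listed top to bottom)

image of 1: 0
image of cos x: (12/13)cos x + (5/13)sin x
image of sin x: -(5/13)cos x + (12/13)sin x
image of cos 2x: -(476/169)cos 2x - (480/169)sin 2x
image of sin 2x: (480/169)cos 2x - (476/169)sin 2x
each image's coordinates form column j of the matrix


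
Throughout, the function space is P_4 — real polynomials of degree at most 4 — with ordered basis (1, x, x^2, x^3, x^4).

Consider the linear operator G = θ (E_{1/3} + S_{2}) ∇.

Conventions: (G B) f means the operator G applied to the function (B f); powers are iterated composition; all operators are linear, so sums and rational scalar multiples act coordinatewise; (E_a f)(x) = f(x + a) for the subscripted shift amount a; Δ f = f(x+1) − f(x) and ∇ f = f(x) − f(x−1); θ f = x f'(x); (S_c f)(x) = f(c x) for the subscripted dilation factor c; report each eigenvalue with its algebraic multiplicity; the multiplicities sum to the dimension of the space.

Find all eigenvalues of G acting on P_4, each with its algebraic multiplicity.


image of 1: 0
image of x: 0
image of x^2: 6x
image of x^3: 30x^2 - 7x
image of x^4: 108x^3 - 52x^2 + (28/3)x
the matrix is upper triangular; its diagonal is (0, 0, 0, 0, 0)
for a triangular matrix the eigenvalues are the diagonal entries, with algebraic multiplicity their repetition count

λ = 0 (multiplicity 5)


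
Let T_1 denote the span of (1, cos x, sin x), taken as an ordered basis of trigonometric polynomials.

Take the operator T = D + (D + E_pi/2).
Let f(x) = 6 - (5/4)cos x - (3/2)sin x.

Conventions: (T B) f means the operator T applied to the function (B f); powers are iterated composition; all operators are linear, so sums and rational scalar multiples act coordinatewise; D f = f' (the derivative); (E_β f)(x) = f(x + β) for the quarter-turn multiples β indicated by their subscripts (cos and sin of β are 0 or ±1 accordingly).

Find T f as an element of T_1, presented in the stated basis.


the image equals g(x) = 6 - (9/2)cos x + (15/4)sin x

D f = -(3/2)cos x + (5/4)sin x
D f = -(3/2)cos x + (5/4)sin x
E_pi/2 f = 6 - (3/2)cos x + (5/4)sin x
(D + E_pi/2) f = 6 - 3cos x + (5/2)sin x
(D + (D + E_pi/2)) f = 6 - (9/2)cos x + (15/4)sin x


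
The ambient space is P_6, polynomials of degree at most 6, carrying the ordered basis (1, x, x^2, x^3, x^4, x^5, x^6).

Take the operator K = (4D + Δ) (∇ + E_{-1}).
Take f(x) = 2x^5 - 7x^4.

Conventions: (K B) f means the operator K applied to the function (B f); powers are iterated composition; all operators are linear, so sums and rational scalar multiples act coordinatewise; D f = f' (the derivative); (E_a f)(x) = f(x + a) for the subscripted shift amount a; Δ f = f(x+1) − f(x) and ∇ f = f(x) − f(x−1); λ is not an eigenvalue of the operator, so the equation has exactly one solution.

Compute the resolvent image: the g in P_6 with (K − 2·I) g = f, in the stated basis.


g(x) = -x^5 - 9x^4 - 95x^3 - (1489/2)x^2 - (7771/2)x - 20277/2

write g with unknown coordinates in the stated basis and equate coefficients in (K − 2·I) g = f
solving from the highest basis element down gives g = -x^5 - 9x^4 - 95x^3 - (1489/2)x^2 - (7771/2)x - 20277/2
check: K g = -25x^4 - 190x^3 - 1489x^2 - 7771x - 20277
so K g − 2·g = 2x^5 - 7x^4 = f ✓


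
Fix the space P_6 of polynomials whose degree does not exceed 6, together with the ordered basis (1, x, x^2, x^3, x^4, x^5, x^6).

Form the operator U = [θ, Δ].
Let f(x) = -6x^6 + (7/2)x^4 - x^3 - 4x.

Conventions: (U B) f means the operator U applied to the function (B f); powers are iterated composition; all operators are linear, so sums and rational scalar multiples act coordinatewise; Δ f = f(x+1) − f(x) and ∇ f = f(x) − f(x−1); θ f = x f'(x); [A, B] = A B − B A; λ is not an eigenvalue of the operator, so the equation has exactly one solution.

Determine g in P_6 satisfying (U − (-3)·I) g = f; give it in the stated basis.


the result is g(x) = -2x^6 - 4x^5 - (51/2)x^4 - 101x^3 - 283x^2 - (1622/3)x - 4631/9

write g with unknown coordinates in the stated basis and equate coefficients in (U − (-3)·I) g = f
solving from the highest basis element down gives g = -2x^6 - 4x^5 - (51/2)x^4 - 101x^3 - 283x^2 - (1622/3)x - 4631/9
check: U g = 12x^5 + 80x^4 + 302x^3 + 849x^2 + 1618x + 4631/3
so U g − (-3)·g = -6x^6 + (7/2)x^4 - x^3 - 4x = f ✓


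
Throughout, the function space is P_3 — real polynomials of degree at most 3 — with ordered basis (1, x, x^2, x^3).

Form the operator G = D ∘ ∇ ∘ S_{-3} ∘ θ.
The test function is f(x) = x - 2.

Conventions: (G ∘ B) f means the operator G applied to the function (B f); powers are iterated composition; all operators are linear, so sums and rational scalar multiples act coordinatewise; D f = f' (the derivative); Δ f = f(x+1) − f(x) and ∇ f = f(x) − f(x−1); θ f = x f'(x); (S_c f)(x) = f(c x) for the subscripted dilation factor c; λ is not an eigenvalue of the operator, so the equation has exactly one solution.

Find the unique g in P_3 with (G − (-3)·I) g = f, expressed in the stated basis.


the image equals g(x) = (1/3)x - 2/3

write g with unknown coordinates in the stated basis and equate coefficients in (G − (-3)·I) g = f
solving from the highest basis element down gives g = (1/3)x - 2/3
check: G g = 0
so G g − (-3)·g = x - 2 = f ✓


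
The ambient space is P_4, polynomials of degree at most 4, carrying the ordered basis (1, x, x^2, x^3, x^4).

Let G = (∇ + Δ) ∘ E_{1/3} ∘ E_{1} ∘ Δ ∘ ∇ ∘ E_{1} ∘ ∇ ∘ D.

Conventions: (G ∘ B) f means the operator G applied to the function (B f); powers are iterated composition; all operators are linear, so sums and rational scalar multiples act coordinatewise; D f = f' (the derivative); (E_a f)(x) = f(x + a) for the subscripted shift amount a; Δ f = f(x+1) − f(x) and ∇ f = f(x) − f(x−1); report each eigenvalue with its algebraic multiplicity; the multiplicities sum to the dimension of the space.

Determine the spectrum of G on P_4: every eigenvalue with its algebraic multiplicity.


λ = 0 (multiplicity 5)

image of 1: 0
image of x: 0
image of x^2: 0
image of x^3: 0
image of x^4: 0
the matrix is upper triangular; its diagonal is (0, 0, 0, 0, 0)
for a triangular matrix the eigenvalues are the diagonal entries, with algebraic multiplicity their repetition count
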